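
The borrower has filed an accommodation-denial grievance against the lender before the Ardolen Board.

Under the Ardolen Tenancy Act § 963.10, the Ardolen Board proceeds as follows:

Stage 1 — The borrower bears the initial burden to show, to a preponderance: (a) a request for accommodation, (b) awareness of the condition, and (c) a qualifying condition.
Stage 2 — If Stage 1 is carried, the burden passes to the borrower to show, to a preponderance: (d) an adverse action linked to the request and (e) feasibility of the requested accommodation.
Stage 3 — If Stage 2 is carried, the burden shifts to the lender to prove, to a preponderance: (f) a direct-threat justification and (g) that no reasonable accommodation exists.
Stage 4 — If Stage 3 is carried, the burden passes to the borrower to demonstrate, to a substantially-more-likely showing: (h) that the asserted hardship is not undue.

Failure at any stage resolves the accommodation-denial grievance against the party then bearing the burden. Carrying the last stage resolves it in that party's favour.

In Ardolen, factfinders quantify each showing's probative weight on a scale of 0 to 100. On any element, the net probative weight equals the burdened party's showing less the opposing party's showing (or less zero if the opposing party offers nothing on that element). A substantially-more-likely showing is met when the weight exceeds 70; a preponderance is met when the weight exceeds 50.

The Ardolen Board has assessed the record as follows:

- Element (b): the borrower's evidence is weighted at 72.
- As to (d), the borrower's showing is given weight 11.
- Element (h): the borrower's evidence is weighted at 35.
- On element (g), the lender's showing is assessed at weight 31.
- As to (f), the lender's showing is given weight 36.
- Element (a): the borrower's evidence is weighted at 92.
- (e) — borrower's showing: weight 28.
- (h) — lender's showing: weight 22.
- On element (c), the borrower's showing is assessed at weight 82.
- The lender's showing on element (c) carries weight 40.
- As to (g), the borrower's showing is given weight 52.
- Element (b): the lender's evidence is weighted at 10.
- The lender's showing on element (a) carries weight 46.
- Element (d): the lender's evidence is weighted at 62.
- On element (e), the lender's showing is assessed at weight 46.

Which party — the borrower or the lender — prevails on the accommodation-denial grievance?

Stage 1 — burden on borrower; standard: a preponderance (weight exceeds 50).
    (a): 92 − 46 = 46 ≤ 50 [not met]
    (b): 72 − 10 = 62 > 50 [met]
    (c): 82 − 40 = 42 ≤ 50 [not met]
  Stage 1 not carried; the borrower fails its burden.
The analysis ends at Stage 1; the lender prevails.

lender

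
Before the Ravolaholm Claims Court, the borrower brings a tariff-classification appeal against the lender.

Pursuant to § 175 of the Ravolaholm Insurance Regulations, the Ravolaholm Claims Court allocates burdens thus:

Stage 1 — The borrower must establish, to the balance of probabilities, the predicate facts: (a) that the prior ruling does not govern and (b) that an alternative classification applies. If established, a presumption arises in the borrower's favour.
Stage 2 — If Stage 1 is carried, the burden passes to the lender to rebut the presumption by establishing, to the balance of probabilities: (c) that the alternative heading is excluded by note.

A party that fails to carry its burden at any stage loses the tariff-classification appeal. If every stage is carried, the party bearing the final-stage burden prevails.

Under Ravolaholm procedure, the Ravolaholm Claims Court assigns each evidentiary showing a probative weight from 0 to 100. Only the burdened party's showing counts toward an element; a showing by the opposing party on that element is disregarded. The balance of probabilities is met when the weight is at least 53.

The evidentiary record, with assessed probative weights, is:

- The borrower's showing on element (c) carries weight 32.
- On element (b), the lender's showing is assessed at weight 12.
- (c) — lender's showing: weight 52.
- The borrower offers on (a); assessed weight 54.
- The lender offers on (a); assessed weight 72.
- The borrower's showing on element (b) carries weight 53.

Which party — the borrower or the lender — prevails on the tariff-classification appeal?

borrower

At Stage 1 the borrower must meet the balance of probabilities (weight is at least 53): on (a) the weight is 54 (the lender's 72 is given no effect), ≥ 53, so (a) meets the standard; on (b) the weight is 53 (the lender's 12 is given no effect), which does reach 53, so (b) meets the standard.
  Stage 1 is satisfied; the onus moves to the lender.
At Stage 2 the lender must meet the balance of probabilities (weight is at least 53): on (c) the weight is 52 (the borrower's 32 is given no effect), < 53, so (c) does not meet the standard.
  The lender does not carry Stage 2.
The borrower prevails.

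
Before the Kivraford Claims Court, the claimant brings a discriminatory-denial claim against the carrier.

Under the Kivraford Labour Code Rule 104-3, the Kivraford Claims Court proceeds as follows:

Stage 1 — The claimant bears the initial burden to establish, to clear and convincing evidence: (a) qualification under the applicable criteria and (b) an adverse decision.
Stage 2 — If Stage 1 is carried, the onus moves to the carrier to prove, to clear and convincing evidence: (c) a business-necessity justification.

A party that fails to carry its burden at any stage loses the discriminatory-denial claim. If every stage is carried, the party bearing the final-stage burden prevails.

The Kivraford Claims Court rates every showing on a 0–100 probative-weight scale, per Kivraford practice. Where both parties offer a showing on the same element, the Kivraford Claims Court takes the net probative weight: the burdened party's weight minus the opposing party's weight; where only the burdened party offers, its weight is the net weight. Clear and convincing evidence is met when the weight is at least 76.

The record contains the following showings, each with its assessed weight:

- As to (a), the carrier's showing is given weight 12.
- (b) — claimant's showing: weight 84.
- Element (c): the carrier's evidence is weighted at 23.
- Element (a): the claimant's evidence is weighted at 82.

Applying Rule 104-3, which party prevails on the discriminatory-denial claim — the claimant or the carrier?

Stage 1 — burden on claimant; standard: clear and convincing evidence (weight is at least 76).
    (a): 82 − 12 = 70 < 76 [not met]
    (b): 84 ≥ 76 [met]
  Not every element is met, so the claimant fails to carry Stage 1.
So the carrier prevails.

carrier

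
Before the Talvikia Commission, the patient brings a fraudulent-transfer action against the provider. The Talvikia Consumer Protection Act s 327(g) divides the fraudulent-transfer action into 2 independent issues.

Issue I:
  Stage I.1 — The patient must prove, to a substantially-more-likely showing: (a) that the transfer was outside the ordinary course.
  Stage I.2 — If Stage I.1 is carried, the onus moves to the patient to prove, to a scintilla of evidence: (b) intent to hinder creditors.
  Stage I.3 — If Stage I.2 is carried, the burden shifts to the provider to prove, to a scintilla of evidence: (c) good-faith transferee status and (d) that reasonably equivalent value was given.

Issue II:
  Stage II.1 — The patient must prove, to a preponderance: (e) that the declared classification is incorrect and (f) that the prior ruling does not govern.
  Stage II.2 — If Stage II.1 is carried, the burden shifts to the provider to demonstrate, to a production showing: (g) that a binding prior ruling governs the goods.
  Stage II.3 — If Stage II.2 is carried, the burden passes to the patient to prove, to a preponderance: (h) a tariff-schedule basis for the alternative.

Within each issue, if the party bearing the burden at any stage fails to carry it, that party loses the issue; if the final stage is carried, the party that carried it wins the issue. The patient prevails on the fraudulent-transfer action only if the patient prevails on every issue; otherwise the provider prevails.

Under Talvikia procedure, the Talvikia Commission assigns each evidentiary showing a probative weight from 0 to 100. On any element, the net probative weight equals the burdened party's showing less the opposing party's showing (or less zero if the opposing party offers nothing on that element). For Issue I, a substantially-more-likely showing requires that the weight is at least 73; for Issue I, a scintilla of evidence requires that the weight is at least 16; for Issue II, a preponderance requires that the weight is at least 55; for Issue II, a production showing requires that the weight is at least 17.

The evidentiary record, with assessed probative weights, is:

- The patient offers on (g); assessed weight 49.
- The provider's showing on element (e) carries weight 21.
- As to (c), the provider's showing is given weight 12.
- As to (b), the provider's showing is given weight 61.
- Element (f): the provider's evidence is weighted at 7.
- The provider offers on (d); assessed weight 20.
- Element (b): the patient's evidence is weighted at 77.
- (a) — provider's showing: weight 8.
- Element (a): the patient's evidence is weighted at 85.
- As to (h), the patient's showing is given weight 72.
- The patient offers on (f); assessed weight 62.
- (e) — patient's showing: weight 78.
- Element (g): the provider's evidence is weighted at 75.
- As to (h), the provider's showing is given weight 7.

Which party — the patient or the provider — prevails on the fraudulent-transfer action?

patient

— Issue I —
Stage I.1 (patient, a substantially-more-likely showing, weight is at least 73): (a) net 85−8=77 ≥ 73 — meets.
  Stage I.1 carried; the burden remains with the patient.
Stage I.2 (patient, a scintilla of evidence, weight is at least 16): (b) net 77−61=16 ≥ 16 — meets.
  Stage I.2 is satisfied; the onus moves to the provider.
Stage I.3 (provider, a scintilla of evidence, weight is at least 16): (c) 12 < 16 — fails; (d) 20 ≥ 16 — meets.
  The provider does not carry Stage I.3.
The patient prevails on this issue.
— Issue II —
Stage II.1 (patient, a preponderance, weight is at least 55): (e) net 78−21=57 ≥ 55 — meets; (f) net 62−7=55 ≥ 55 — meets.
  Stage II.1 carried; the burden shifts to the provider.
Stage II.2 (provider, a production showing, weight is at least 17): (g) net 75−49=26 ≥ 17 — meets.
  Stage II.2 carried; the burden shifts to the patient.
Stage II.3 (patient, a preponderance, weight is at least 55): (h) net 72−7=65 ≥ 55 — meets.
  All elements met at the final stage.
Every stage carried; the patient prevails on this issue.
Per-issue: Issue I → patient; Issue II → patient. The patient must prevail on every issue; overall, the patient prevails.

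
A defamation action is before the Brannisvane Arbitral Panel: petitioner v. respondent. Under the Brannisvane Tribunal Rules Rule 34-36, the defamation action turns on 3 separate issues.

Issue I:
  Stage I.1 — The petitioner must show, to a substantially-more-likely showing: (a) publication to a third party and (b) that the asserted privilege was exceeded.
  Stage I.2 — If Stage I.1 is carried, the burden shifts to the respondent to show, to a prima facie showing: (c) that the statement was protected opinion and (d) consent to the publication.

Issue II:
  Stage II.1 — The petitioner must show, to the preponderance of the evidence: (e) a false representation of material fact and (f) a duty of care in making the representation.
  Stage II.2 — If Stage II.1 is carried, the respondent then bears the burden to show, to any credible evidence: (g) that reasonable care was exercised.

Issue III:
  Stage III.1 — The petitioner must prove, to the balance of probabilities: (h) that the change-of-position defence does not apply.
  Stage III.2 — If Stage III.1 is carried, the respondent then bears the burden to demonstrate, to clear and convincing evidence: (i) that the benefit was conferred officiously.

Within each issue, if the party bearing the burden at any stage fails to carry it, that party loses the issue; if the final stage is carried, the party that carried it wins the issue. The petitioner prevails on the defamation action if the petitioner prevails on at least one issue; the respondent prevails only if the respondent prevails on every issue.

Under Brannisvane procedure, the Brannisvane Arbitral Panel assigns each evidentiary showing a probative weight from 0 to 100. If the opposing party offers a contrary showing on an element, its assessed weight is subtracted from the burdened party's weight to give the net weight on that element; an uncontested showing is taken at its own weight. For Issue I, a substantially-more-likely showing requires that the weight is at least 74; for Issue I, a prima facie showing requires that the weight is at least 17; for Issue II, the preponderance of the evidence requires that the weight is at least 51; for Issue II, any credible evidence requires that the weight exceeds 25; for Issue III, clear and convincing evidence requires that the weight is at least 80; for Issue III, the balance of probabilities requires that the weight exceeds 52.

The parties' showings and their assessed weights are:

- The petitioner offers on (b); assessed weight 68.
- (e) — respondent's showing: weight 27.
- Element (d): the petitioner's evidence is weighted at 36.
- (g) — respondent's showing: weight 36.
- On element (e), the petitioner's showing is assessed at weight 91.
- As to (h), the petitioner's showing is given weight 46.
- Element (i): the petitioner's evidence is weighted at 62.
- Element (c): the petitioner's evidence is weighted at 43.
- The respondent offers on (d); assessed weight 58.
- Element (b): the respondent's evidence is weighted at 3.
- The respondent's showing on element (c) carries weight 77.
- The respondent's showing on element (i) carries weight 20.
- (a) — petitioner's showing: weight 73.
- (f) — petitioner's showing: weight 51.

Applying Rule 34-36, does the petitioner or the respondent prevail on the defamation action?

— Issue I —
Stage I.1 (petitioner, a substantially-more-likely showing, weight is at least 74): (a) 73 < 74 — fails; (b) net 68−3=65 < 74 — fails.
  Stage I.1 not carried; the petitioner fails its burden.
So the respondent prevails on this issue.
— Issue II —
At Stage II.1 the petitioner must meet the preponderance of the evidence (weight is at least 51): on (e) the weight is 91 less the opposing 27 gives net 64, which does reach 51, so (e) meets the standard; on (f) the weight is 51, ≥ 51, so (f) meets the standard.
  All elements met. The burden passes to the respondent.
At Stage II.2 the respondent must meet any credible evidence (weight exceeds 25): on (g) the weight is 36, which does exceed 25, so (g) meets the standard.
  The respondent carries the last stage.
Every stage carried; the respondent prevails on this issue.
— Issue III —
Stage III.1 — burden on petitioner; standard: the balance of probabilities (weight exceeds 52).
    (h): 46 ≤ 52 [not met]
  Stage III.1 not carried; the petitioner fails its burden.
So the respondent prevails on this issue.
Per-issue: Issue I → respondent; Issue II → respondent; Issue III → respondent. The petitioner must prevail on at least one issue; overall, the respondent prevails.

respondent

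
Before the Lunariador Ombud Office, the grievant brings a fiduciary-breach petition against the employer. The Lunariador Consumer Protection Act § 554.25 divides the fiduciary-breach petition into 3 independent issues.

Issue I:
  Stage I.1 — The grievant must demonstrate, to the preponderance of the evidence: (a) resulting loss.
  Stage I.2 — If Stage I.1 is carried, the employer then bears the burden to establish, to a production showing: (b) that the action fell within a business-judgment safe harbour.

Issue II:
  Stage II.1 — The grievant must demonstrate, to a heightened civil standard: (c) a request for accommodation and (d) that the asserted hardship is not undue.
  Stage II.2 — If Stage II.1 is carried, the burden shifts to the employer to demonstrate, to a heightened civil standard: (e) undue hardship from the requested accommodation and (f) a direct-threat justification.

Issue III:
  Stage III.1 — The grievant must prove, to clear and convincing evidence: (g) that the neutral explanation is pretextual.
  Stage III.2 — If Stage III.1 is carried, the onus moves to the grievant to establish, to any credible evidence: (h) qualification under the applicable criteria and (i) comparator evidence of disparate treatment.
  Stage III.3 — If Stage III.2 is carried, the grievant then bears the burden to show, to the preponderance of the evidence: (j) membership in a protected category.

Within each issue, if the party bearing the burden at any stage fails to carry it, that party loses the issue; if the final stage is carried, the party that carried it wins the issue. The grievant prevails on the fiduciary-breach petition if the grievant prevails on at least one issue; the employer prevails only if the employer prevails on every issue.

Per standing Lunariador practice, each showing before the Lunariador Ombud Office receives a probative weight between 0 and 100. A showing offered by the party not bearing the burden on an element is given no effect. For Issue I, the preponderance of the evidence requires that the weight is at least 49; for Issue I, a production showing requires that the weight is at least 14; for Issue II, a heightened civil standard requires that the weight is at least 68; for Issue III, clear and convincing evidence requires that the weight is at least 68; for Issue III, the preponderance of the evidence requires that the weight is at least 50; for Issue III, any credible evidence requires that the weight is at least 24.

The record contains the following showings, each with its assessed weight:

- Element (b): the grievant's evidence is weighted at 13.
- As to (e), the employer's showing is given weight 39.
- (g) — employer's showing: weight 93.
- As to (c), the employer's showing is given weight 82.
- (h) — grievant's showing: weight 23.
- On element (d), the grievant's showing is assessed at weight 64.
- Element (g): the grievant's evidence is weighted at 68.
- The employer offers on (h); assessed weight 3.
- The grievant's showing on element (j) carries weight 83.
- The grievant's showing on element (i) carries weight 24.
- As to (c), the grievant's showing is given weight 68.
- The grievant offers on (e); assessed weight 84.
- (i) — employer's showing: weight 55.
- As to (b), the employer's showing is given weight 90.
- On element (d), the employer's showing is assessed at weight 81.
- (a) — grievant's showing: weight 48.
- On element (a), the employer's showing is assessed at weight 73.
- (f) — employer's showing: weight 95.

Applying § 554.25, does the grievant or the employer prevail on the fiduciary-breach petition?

— Issue I —
Stage I.1 (grievant, the preponderance of the evidence, weight is at least 49): (a) 48 (employer's 73 disregarded) < 49 — fails.
  The grievant does not carry Stage I.1.
The analysis ends at Stage I.1; the employer prevails on this issue.
— Issue II —
Stage II.1 — burden on grievant; standard: a heightened civil standard (weight is at least 68).
    (c): 68 (employer's 82 disregarded) ≥ 68 [met]
    (d): 64 (employer's 81 disregarded) < 68 [not met]
  Not every element is met, so the grievant fails to carry Stage II.1.
So the employer prevails on this issue.
— Issue III —
At Stage III.1 the grievant must meet clear and convincing evidence (weight is at least 68): on (g) the weight is 68 (the employer's 93 is given no effect), ≥ 68, so (g) meets the standard.
  Stage III.1 is satisfied; the grievant continues to bear the burden.
At Stage III.2 the grievant must meet any credible evidence (weight is at least 24): on (h) the weight is 23 (the employer's 3 is given no effect), < 24, so (h) does not meet the standard; on (i) the weight is 24 (the employer's 55 is given no effect), ≥ 24, so (i) meets the standard.
  Stage III.2 not carried; the grievant fails its burden.
The analysis ends at Stage III.2; the employer prevails on this issue.
Per-issue: Issue I → employer; Issue II → employer; Issue III → employer. The grievant must prevail on at least one issue; overall, the employer prevails.

employer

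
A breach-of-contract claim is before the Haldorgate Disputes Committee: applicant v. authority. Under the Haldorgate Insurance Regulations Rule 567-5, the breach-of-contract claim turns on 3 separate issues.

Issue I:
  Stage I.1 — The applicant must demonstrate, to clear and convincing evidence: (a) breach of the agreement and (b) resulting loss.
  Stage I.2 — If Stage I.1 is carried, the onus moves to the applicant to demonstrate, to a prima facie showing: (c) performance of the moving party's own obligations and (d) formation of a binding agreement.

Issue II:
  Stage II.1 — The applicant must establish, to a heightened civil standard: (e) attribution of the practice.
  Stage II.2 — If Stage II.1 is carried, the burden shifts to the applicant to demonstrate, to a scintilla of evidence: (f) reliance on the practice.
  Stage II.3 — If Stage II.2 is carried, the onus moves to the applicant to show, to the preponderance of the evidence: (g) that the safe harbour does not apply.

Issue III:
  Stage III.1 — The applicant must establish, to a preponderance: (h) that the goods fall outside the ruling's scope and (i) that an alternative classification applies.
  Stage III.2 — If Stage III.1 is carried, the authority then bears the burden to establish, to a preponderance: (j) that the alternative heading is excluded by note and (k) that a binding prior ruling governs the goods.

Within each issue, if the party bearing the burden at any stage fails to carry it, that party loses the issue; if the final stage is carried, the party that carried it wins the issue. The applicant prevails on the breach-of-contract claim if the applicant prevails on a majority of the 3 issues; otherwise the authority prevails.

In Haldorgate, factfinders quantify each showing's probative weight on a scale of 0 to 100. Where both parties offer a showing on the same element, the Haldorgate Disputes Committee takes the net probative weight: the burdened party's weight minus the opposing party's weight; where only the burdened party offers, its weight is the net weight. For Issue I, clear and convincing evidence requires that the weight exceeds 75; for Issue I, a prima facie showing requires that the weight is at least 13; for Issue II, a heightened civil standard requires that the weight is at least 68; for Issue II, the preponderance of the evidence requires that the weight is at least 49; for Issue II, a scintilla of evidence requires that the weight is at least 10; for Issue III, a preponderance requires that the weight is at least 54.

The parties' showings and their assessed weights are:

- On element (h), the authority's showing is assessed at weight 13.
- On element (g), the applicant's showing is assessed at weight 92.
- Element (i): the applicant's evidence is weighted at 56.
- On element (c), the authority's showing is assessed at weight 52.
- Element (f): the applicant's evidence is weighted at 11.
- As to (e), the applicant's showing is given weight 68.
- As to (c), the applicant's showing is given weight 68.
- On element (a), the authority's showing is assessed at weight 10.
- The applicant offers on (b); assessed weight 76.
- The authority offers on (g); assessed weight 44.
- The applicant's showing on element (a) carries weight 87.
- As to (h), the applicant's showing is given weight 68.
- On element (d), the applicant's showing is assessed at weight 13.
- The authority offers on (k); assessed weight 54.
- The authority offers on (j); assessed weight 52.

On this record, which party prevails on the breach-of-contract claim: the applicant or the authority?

applicant

— Issue I —
At Stage I.1 the applicant must meet clear and convincing evidence (weight exceeds 75): on (a) the weight is 87 less the opposing 10 gives net 77, > 75, so (a) meets the standard; on (b) the weight is 76, > 75, so (b) meets the standard.
  Stage I.1 is satisfied; the applicant continues to bear the burden.
At Stage I.2 the applicant must meet a prima facie showing (weight is at least 13): on (c) the weight is 68 less the opposing 52 gives net 16, ≥ 13, so (c) meets the standard; on (d) the weight is 13, ≥ 13, so (d) meets the standard.
  Stage I.2 carried; the final stage is satisfied.
All stages carried — the applicant prevails on this issue.
— Issue II —
At Stage II.1 the applicant must meet a heightened civil standard (weight is at least 68): on (e) the weight is 68, ≥ 68, so (e) meets the standard.
  Stage II.1 is satisfied; the applicant continues to bear the burden.
At Stage II.2 the applicant must meet a scintilla of evidence (weight is at least 10): on (f) the weight is 11, ≥ 10, so (f) meets the standard.
  Stage II.2 is satisfied; the applicant continues to bear the burden.
At Stage II.3 the applicant must meet the preponderance of the evidence (weight is at least 49): on (g) the weight is 92 less the opposing 44 gives net 48, which does not reach 49, so (g) does not meet the standard.
  Not every element is met, so the applicant fails to carry Stage II.3.
The authority prevails on this issue.
— Issue III —
Stage III.1 — burden on applicant; standard: a preponderance (weight is at least 54).
    (h): 68 − 13 = 55 ≥ 54 [met]
    (i): 56 ≥ 54 [met]
  The applicant carries Stage III.1; the authority now bears the burden.
Stage III.2 — burden on authority; standard: a preponderance (weight is at least 54).
    (j): 52 < 54 [not met]
    (k): 54 ≥ 54 [met]
  Not every element is met, so the authority fails to carry Stage III.2.
The analysis ends at Stage III.2; the applicant prevails on this issue.
Per-issue: Issue I → applicant; Issue II → authority; Issue III → applicant. The applicant must prevail on a majority of issues; overall, the applicant prevails.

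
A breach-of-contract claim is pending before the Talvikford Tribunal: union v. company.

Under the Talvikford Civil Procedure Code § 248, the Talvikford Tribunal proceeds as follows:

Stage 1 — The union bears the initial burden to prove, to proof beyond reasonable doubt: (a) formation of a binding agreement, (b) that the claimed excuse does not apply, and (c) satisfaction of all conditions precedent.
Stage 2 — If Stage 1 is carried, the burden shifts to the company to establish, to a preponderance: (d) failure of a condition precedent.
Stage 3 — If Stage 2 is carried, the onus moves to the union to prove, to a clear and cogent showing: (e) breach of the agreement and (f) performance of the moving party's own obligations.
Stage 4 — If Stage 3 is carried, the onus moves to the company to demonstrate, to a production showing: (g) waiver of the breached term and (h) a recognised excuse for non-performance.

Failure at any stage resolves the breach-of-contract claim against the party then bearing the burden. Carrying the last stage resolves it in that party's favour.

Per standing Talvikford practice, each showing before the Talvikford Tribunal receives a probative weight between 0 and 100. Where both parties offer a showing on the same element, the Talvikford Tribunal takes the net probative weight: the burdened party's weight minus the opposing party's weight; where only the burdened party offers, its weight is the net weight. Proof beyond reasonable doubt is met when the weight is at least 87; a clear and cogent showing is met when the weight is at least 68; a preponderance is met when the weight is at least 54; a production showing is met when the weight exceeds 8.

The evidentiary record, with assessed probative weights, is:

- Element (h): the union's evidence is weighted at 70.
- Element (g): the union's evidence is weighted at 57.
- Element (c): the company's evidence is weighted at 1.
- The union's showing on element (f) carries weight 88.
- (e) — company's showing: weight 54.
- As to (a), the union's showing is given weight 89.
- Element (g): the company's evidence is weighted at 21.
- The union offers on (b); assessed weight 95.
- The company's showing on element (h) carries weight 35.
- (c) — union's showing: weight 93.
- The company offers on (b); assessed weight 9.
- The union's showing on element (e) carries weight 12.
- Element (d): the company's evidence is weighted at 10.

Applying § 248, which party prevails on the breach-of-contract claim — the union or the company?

company

Stage 1 (union, proof beyond reasonable doubt, weight is at least 87): (a) 89 ≥ 87 — meets; (b) net 95−9=86 < 87 — fails; (c) net 93−1=92 ≥ 87 — meets.
  The union does not carry Stage 1.
So the company prevails.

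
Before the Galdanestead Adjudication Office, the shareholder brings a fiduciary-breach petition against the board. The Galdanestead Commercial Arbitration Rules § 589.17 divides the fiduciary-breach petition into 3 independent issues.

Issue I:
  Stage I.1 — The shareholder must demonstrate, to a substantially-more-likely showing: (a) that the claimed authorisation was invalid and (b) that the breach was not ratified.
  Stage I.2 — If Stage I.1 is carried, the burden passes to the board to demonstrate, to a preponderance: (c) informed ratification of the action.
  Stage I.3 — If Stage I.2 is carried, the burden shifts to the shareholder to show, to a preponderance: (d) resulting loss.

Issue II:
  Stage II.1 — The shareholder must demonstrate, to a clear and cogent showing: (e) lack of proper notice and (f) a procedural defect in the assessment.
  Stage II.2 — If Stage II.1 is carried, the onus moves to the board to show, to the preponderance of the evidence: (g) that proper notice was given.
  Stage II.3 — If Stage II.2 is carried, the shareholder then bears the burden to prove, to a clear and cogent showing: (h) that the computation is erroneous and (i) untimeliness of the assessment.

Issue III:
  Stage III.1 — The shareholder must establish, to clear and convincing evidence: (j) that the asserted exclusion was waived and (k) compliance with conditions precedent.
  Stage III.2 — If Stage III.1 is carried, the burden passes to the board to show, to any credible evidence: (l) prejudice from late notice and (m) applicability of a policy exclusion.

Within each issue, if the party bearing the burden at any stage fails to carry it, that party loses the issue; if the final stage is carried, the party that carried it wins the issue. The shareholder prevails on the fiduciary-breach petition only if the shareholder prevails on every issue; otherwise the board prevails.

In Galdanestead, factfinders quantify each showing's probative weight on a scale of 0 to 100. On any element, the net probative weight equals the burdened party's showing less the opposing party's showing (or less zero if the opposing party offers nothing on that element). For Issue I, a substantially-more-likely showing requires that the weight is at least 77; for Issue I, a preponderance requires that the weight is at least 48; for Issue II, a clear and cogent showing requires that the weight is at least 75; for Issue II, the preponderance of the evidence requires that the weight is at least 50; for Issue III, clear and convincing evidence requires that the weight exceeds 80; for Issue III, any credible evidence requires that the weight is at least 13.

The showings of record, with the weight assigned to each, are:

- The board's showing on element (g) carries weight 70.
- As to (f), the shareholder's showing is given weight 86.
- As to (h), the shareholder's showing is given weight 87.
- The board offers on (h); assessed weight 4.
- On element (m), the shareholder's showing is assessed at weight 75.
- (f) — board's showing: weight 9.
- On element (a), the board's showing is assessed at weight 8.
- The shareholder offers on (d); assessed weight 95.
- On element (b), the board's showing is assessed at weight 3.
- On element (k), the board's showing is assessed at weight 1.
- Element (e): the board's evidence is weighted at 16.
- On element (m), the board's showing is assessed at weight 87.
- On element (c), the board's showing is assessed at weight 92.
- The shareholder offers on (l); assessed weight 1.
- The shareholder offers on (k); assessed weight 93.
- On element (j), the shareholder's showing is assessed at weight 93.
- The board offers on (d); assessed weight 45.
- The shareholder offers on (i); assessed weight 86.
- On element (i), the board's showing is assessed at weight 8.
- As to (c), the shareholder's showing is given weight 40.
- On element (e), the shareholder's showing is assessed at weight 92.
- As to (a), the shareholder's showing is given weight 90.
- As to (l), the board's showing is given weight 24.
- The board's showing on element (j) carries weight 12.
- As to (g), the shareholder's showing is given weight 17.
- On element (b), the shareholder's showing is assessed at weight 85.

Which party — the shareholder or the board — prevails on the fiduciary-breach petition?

— Issue I —
Stage I.1 — burden on shareholder; standard: a substantially-more-likely showing (weight is at least 77).
    (a): 90 − 8 = 82 ≥ 77 [met]
    (b): 85 − 3 = 82 ≥ 77 [met]
  Stage I.1 is satisfied; the onus moves to the board.
Stage I.2 — burden on board; standard: a preponderance (weight is at least 48).
    (c): 92 − 40 = 52 ≥ 48 [met]
  The board carries Stage I.2; the shareholder now bears the burden.
Stage I.3 — burden on shareholder; standard: a preponderance (weight is at least 48).
    (d): 95 − 45 = 50 ≥ 48 [met]
  The shareholder carries the last stage.
All stages carried — the shareholder prevails on this issue.
— Issue II —
At Stage II.1 the shareholder must meet a clear and cogent showing (weight is at least 75): on (e) the weight is 92 less the opposing 16 gives net 76, which does reach 75, so (e) meets the standard; on (f) the weight is 86 less the opposing 9 gives net 77, ≥ 75, so (f) meets the standard.
  All elements met. The burden passes to the board.
At Stage II.2 the board must meet the preponderance of the evidence (weight is at least 50): on (g) the weight is 70 less the opposing 17 gives net 53, ≥ 50, so (g) meets the standard.
  Stage II.2 is satisfied; the onus moves to the shareholder.
At Stage II.3 the shareholder must meet a clear and cogent showing (weight is at least 75): on (h) the weight is 87 less the opposing 4 gives net 83, which does reach 75, so (h) meets the standard; on (i) the weight is 86 less the opposing 8 gives net 78, which does reach 75, so (i) meets the standard.
  The shareholder carries the last stage.
All stages carried — the shareholder prevails on this issue.
— Issue III —
Stage III.1 (shareholder, clear and convincing evidence, weight exceeds 80): (j) net 93−12=81 > 80 — meets; (k) net 93−1=92 > 80 — meets.
  The shareholder carries Stage III.1; the board now bears the burden.
Stage III.2 (board, any credible evidence, weight is at least 13): (l) net 24−1=23 ≥ 13 — meets; (m) net 87−75=12 < 13 — fails.
  Stage III.2 not carried; the board fails its burden.
So the shareholder prevails on this issue.
Per-issue: Issue I → shareholder; Issue II → shareholder; Issue III → shareholder. The shareholder must prevail on every issue; overall, the shareholder prevails.

shareholder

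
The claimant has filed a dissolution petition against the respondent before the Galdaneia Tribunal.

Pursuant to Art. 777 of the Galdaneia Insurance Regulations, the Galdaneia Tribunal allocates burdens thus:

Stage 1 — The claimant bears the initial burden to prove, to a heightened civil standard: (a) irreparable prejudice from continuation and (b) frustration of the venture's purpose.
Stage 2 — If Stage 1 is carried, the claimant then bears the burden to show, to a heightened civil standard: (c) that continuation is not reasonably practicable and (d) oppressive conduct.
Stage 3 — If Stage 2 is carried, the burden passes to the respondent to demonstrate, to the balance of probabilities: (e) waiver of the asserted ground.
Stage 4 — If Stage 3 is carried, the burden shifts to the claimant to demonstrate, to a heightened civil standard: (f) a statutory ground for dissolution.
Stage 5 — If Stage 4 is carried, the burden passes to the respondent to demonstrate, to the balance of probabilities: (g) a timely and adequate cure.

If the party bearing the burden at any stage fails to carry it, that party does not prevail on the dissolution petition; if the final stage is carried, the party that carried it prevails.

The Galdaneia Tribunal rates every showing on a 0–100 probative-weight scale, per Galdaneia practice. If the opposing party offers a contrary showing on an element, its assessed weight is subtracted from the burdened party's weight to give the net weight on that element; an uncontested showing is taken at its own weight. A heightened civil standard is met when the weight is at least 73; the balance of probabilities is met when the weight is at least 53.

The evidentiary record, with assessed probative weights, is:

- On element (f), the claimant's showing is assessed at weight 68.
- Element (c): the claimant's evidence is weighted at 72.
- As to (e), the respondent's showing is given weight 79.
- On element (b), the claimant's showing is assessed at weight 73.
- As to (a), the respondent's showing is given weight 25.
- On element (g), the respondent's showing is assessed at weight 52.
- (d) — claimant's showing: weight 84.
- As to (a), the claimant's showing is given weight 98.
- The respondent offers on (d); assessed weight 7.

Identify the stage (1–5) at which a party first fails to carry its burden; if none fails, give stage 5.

stage 2

At Stage 1 the claimant must meet a heightened civil standard (weight is at least 73): on (a) the weight is 98 less the opposing 25 gives net 73, which does reach 73, so (a) meets the standard; on (b) the weight is 73, which does reach 73, so (b) meets the standard.
  Stage 1 carried; the burden remains with the claimant.
At Stage 2 the claimant must meet a heightened civil standard (weight is at least 73): on (c) the weight is 72, which does not reach 73, so (c) does not meet the standard; on (d) the weight is 84 less the opposing 7 gives net 77, which does reach 73, so (d) meets the standard.
  Stage 2 not carried; the claimant fails its burden.
The respondent prevails.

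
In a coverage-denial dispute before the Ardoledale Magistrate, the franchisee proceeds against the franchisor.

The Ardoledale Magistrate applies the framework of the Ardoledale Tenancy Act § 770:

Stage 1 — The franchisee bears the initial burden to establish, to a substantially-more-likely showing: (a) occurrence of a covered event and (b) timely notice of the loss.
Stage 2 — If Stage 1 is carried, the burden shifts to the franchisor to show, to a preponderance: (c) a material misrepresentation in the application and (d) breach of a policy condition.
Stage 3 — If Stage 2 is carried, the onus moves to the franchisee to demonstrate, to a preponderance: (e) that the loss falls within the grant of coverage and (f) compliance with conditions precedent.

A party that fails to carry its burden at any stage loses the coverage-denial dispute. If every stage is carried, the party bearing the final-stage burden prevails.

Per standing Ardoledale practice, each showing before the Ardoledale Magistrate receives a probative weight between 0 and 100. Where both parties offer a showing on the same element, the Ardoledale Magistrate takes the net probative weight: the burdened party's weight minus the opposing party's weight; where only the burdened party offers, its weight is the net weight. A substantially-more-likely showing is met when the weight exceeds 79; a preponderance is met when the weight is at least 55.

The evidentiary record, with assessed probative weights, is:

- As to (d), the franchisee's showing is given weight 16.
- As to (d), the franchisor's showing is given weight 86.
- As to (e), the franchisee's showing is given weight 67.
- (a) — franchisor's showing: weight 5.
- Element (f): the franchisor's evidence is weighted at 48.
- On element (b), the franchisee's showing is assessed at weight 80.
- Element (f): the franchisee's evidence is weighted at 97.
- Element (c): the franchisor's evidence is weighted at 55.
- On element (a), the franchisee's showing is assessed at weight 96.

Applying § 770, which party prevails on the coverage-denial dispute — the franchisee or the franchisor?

Stage 1 (franchisee, a substantially-more-likely showing, weight exceeds 79): (a) net 96−5=91 > 79 — meets; (b) 80 > 79 — meets.
  The franchisee carries Stage 1; the franchisor now bears the burden.
Stage 2 (franchisor, a preponderance, weight is at least 55): (c) 55 ≥ 55 — meets; (d) net 86−16=70 ≥ 55 — meets.
  All elements met. The burden passes to the franchisee.
Stage 3 (franchisee, a preponderance, weight is at least 55): (e) 67 ≥ 55 — meets; (f) net 97−48=49 < 55 — fails.
  The franchisee does not carry Stage 3.
So the franchisor prevails.

franchisor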